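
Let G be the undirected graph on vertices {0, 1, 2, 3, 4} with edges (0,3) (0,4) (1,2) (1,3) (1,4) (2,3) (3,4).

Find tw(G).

2

A width-2 tree decomposition is:
Bags: B1 = {1, 2, 3}  B2 = {1, 3, 4}  B3 = {0, 3, 4}
Tree: B1–B2, B2–B3
Every bag has size at most 3, so the width is 3 − 1 = 2 and tw(G) ≤ 2. Conversely, {0, 3, 4} is a clique of size 3, and the vertices of any clique must share a bag in every tree decomposition; so some bag has ≥ 3 vertices and tw(G) ≥ 2. Hence tw(G) = 2 exactly.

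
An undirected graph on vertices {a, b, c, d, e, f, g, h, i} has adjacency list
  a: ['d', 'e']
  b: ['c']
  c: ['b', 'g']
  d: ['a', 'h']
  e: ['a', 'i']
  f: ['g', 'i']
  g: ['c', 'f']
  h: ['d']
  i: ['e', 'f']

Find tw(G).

A width-1 tree decomposition is:
Bags: B1 = {d, h}  B2 = {a, d}  B3 = {a, e}  B4 = {e, i}  B5 = {f, i}  B6 = {f, g}  B7 = {c, g}  B8 = {b, c}
Tree: B1–B2, B2–B3, B3–B4, B4–B5, B5–B6, B6–B7, B7–B8
Each bag holds 2 vertices, so the decomposition has width 1, which upper-bounds the treewidth. Since G has at least one edge (e.g. h–d), it is not an edgeless graph, so tw(G) ≥ 1. Therefore the treewidth is 1.

1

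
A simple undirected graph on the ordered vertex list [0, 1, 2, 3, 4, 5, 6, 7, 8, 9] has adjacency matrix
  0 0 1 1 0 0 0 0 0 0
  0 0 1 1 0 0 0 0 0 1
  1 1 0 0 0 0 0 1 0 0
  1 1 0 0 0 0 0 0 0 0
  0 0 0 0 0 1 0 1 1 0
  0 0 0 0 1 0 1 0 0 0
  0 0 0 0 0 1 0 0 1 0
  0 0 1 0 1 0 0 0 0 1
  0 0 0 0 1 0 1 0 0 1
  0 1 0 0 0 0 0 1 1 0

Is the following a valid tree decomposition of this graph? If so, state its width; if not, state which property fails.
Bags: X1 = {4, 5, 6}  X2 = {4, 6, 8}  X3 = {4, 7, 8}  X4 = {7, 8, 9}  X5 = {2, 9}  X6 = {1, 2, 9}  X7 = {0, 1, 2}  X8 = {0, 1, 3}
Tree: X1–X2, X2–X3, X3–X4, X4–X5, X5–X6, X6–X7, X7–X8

No — edge (7,2) lies in no bag.

A tree decomposition must satisfy three properties: every vertex lies in some bag; for every edge, both endpoints lie together in some bag; and for every vertex, the bags containing it form a connected subtree. Here edge (7,2) lies in no bag, so the decomposition is invalid.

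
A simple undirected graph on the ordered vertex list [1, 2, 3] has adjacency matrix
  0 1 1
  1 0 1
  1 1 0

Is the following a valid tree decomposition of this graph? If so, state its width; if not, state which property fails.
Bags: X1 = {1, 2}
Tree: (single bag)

No — vertex 3 appears in no bag.

A tree decomposition must satisfy three properties: every vertex lies in some bag; for every edge, both endpoints lie together in some bag; and for every vertex, the bags containing it form a connected subtree. Here vertex 3 appears in no bag, so the decomposition is invalid.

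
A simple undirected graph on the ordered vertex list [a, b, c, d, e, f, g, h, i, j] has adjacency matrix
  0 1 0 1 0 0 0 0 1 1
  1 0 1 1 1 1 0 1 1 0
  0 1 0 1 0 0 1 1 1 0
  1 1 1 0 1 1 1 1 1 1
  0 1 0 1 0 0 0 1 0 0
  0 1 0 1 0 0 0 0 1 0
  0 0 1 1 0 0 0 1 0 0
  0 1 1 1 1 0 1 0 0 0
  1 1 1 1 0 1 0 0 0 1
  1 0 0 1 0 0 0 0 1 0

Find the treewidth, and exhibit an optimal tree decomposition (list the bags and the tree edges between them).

Every bag has size at most 4, so the width is 4 − 1 = 3 and tw(G) ≤ 3. For the lower bound, the 4 vertices {c, d, g, h} are pairwise adjacent, and any tree decomposition puts a clique entirely inside one bag — forcing width ≥ 3. The upper and lower bounds meet at 3, so that is the treewidth.

Treewidth 3.
One optimal decomposition is:
Bags: B1 = {b, c, d, h}  B2 = {b, c, d, i}  B3 = {b, d, e, h}  B4 = {c, d, g, h}  B5 = {a, b, d, i}  B6 = {b, d, f, i}  B7 = {a, d, i, j}
Tree: B1–B2, B1–B3, B1–B4, B2–B5, B2–B6, B5–B7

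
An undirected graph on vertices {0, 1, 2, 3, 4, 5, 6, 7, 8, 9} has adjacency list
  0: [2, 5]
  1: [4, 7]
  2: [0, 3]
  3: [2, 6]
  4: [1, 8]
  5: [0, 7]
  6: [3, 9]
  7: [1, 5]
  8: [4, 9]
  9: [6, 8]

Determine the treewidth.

A width-2 tree decomposition is:
Bags: B1 = {3, 6, 9}  B2 = {3, 8, 9}  B3 = {3, 4, 8}  B4 = {1, 3, 4}  B5 = {1, 3, 7}  B6 = {3, 5, 7}  B7 = {0, 3, 5}  B8 = {0, 2, 3}
Tree: B1–B2, B2–B3, B3–B4, B4–B5, B5–B6, B6–B7, B7–B8
The largest bag has 3 vertices, giving width 2; this decomposition certifies tw(G) ≤ 2. For the lower bound, G contains the cycle 3–6–9–8–4–1–7–5–0–2–3, so G is not a forest; only forests have treewidth ≤ 1, hence tw(G) ≥ 2. Hence tw(G) = 2 exactly.

2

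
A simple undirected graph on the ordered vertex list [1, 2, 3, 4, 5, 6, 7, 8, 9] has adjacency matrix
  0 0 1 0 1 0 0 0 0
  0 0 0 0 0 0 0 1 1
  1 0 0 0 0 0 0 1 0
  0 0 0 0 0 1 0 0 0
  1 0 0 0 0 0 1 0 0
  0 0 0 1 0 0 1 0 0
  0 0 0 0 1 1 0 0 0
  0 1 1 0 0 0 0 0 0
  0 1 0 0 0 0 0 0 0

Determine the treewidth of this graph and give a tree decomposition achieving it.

Treewidth 1.
Bags: B1 = {2, 9}  B2 = {2, 8}  B3 = {3, 8}  B4 = {1, 3}  B5 = {1, 5}  B6 = {5, 7}  B7 = {6, 7}  B8 = {4, 6}
Tree: B1–B2, B2–B3, B3–B4, B4–B5, B5–B6, B6–B7, B7–B8

Every bag has size at most 2, so the width is 2 − 1 = 1 and tw(G) ≤ 1. G has an edge, so its treewidth is at least 1. Therefore the treewidth is 1.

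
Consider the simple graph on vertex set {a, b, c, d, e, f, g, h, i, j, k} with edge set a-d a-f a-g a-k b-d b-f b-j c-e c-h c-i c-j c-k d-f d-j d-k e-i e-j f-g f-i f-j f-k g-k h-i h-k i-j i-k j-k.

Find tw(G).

3

A width-3 tree decomposition is:
Bags: B1 = {f, i, j, k}  B2 = {c, i, j, k}  B3 = {c, h, i, k}  B4 = {d, f, j, k}  B5 = {b, d, f, j}  B6 = {a, d, f, k}  B7 = {c, e, i, j}  B8 = {a, f, g, k}
Tree: B1–B2, B2–B3, B1–B4, B4–B5, B4–B6, B2–B7, B6–B8
Every bag has size at most 4, so the width is 4 − 1 = 3 and tw(G) ≤ 3. For the lower bound, the 4 vertices {c, e, i, j} are pairwise adjacent, and any tree decomposition puts a clique entirely inside one bag — forcing width ≥ 3. The upper and lower bounds meet at 3, so that is the treewidth.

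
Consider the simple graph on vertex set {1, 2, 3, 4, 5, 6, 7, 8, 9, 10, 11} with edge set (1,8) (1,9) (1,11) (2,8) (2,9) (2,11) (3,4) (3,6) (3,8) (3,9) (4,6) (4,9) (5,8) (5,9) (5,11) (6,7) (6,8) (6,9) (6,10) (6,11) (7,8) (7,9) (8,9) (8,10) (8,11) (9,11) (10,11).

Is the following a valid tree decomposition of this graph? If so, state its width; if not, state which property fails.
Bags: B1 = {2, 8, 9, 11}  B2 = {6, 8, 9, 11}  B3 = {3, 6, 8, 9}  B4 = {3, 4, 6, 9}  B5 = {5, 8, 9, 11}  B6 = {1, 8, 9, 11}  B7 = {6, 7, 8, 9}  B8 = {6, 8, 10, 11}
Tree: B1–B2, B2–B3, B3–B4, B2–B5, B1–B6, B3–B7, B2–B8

Yes; width 3.

Vertex coverage: the bags together contain {1, 2, 3, 4, 5, 6, 7, 8, 9, 10, 11}, the full vertex set. Edge coverage: each edge of G has both endpoints in at least one bag. Running intersection: for every vertex, the bags containing it form a connected subtree. All three properties hold, so this is a valid tree decomposition of width max|bag| − 1 = 3, and hence tw(G) ≤ 3.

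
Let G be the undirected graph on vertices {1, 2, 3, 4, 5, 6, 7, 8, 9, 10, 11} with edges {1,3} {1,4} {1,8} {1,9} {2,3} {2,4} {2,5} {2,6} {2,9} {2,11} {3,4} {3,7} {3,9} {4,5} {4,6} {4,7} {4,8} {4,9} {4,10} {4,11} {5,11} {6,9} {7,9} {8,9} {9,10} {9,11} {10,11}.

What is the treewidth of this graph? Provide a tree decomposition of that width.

Each bag holds 4 vertices, so the decomposition has width 3, which upper-bounds the treewidth. On the other hand G contains the 4-clique {1, 4, 8, 9}. A clique must lie in a single bag of any decomposition, so no decomposition can have width below 3. Therefore the treewidth is 3.

Treewidth 3.
Bags: B1 = {2, 3, 4, 9}  B2 = {2, 4, 6, 9}  B3 = {1, 3, 4, 9}  B4 = {2, 4, 9, 11}  B5 = {1, 4, 8, 9}  B6 = {4, 9, 10, 11}  B7 = {3, 4, 7, 9}  B8 = {2, 4, 5, 11}
Tree: B1–B2, B1–B3, B1–B4, B3–B5, B4–B6, B1–B7, B4–B8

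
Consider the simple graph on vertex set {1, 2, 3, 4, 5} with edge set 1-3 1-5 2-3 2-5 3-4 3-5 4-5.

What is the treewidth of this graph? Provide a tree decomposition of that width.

Treewidth 2.
One optimal decomposition is:
Bags: B1 = {3, 4, 5}  B2 = {1, 3, 5}  B3 = {2, 3, 5}
Tree: B1–B2, B2–B3

Every bag has size at most 3, so the width is 3 − 1 = 2 and tw(G) ≤ 2. For the lower bound, the 3 vertices {1, 3, 5} are pairwise adjacent, and any tree decomposition puts a clique entirely inside one bag — forcing width ≥ 2. The upper and lower bounds meet at 2, so that is the treewidth.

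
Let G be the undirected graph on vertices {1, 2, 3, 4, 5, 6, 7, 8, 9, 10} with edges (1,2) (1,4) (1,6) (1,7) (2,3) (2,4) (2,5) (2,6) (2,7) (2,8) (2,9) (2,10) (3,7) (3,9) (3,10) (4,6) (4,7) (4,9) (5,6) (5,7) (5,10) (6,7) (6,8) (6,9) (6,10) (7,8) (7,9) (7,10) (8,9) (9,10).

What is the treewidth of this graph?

4

A width-4 tree decomposition is:
Bags: B1 = {1, 2, 4, 6, 7}  B2 = {2, 4, 6, 7, 9}  B3 = {2, 6, 7, 9, 10}  B4 = {2, 3, 7, 9, 10}  B5 = {2, 6, 7, 8, 9}  B6 = {2, 5, 6, 7, 10}
Tree: B1–B2, B2–B3, B3–B4, B2–B5, B3–B6
The largest bag has 5 vertices, giving width 4; this decomposition certifies tw(G) ≤ 4. Conversely, {2, 3, 7, 9, 10} is a clique of size 5, and the vertices of any clique must share a bag in every tree decomposition; so some bag has ≥ 5 vertices and tw(G) ≥ 4. Therefore the treewidth is 4.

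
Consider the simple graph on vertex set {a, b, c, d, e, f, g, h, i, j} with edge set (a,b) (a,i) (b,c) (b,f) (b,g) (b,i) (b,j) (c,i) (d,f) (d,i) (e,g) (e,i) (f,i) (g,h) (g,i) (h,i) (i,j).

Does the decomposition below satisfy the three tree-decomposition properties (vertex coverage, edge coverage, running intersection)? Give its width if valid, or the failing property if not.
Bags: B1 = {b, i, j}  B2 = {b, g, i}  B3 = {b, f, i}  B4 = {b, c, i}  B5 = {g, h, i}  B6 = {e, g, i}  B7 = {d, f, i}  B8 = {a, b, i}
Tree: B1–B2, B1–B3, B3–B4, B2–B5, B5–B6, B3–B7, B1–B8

Vertex coverage: the bags together contain {a, b, c, d, e, f, g, h, i, j}, the full vertex set. Edge coverage: each edge of G has both endpoints in at least one bag. Running intersection: for every vertex, the bags containing it form a connected subtree. All three properties hold, so this is a valid tree decomposition of width max|bag| − 1 = 2, and hence tw(G) ≤ 2.

Yes; width 2.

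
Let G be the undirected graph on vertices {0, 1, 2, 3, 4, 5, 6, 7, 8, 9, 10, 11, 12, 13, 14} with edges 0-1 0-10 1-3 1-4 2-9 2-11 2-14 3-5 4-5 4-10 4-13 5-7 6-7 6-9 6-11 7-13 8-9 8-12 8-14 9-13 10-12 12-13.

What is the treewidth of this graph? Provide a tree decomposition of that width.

Treewidth 3.
One such decomposition:
Bags: B1 = {0, 1, 3, 5}  B2 = {0, 1, 4, 5}  B3 = {0, 4, 5, 10}  B4 = {4, 5, 7, 10}  B5 = {4, 7, 10, 13}  B6 = {7, 10, 12, 13}  B7 = {6, 7, 12, 13}  B8 = {6, 9, 12, 13}  B9 = {6, 8, 9, 12}  B10 = {6, 8, 9, 11}  B11 = {2, 8, 9, 11}  B12 = {2, 8, 11, 14}
Tree: B1–B2, B2–B3, B3–B4, B4–B5, B5–B6, B6–B7, B7–B8, B8–B9, B9–B10, B10–B11, B11–B12

Each bag holds 4 vertices, so the decomposition has width 3, which upper-bounds the treewidth. For the lower bound: the 4 vertex sets {0,1,3}, {5}, {4}, {7,10,12,13} are disjoint, each induces a connected subgraph, and every pair is joined by at least one edge of G. Contracting each set to a single vertex therefore yields K_{4} as a minor, and since treewidth is minor-monotone, tw(G) ≥ tw(K_{4}) = 3. Therefore the treewidth is 3.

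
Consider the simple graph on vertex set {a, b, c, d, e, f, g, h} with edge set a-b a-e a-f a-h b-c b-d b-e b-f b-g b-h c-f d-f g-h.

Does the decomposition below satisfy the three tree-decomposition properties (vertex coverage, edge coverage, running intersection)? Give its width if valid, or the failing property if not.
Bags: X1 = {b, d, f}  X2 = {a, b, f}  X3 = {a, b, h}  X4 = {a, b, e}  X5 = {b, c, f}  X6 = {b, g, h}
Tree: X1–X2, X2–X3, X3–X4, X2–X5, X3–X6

Yes; width 2.

Vertex coverage: the bags together contain {a, b, c, d, e, f, g, h}, the full vertex set. Edge coverage: each edge of G has both endpoints in at least one bag. Running intersection: for every vertex, the bags containing it form a connected subtree. All three properties hold, so this is a valid tree decomposition of width max|bag| − 1 = 2, and hence tw(G) ≤ 2.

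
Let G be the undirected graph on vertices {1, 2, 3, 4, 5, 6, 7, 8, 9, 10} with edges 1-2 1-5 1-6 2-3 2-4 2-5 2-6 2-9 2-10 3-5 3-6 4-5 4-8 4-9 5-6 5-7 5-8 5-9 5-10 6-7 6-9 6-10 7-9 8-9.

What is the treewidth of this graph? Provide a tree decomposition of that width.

The largest bag has 4 vertices, giving width 3; this decomposition certifies tw(G) ≤ 3. On the other hand G contains the 4-clique {4, 5, 8, 9}. A clique must lie in a single bag of any decomposition, so no decomposition can have width below 3. The upper and lower bounds meet at 3, so that is the treewidth.

Treewidth 3.
One such decomposition:
Bags: B1 = {2, 5, 6, 9}  B2 = {2, 3, 5, 6}  B3 = {2, 5, 6, 10}  B4 = {2, 4, 5, 9}  B5 = {5, 6, 7, 9}  B6 = {1, 2, 5, 6}  B7 = {4, 5, 8, 9}
Tree: B1–B2, B2–B3, B1–B4, B1–B5, B3–B6, B4–B7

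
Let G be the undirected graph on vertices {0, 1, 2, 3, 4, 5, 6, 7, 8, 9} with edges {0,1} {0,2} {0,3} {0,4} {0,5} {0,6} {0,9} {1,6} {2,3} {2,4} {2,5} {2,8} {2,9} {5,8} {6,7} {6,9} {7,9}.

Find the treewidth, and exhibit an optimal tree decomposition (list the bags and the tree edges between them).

Treewidth 2.
One such decomposition:
Bags: B1 = {0, 2, 3}  B2 = {0, 2, 5}  B3 = {0, 2, 9}  B4 = {0, 6, 9}  B5 = {2, 5, 8}  B6 = {6, 7, 9}  B7 = {0, 1, 6}  B8 = {0, 2, 4}
Tree: B1–B2, B2–B3, B3–B4, B2–B5, B4–B6, B4–B7, B3–B8

Every bag has size at most 3, so the width is 3 − 1 = 2 and tw(G) ≤ 2. Conversely, {0, 1, 6} is a clique of size 3, and the vertices of any clique must share a bag in every tree decomposition; so some bag has ≥ 3 vertices and tw(G) ≥ 2. Hence tw(G) = 2 exactly.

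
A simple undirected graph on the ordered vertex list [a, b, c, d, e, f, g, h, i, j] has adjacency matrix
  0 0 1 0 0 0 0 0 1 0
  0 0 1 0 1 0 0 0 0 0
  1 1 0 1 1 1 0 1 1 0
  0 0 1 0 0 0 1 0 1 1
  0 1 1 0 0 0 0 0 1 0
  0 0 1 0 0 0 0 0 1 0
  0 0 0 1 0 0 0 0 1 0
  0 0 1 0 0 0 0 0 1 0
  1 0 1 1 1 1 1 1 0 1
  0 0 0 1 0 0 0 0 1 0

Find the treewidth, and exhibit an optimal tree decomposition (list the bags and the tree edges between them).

Treewidth 2.
One such decomposition:
Bags: B1 = {d, i, j}  B2 = {c, d, i}  B3 = {c, e, i}  B4 = {d, g, i}  B5 = {a, c, i}  B6 = {b, c, e}  B7 = {c, h, i}  B8 = {c, f, i}
Tree: B1–B2, B2–B3, B2–B4, B3–B5, B3–B6, B5–B7, B3–B8

Each bag holds 3 vertices, so the decomposition has width 2, which upper-bounds the treewidth. Conversely, {b, c, e} is a clique of size 3, and the vertices of any clique must share a bag in every tree decomposition; so some bag has ≥ 3 vertices and tw(G) ≥ 2. Combining the bounds, tw(G) = 2.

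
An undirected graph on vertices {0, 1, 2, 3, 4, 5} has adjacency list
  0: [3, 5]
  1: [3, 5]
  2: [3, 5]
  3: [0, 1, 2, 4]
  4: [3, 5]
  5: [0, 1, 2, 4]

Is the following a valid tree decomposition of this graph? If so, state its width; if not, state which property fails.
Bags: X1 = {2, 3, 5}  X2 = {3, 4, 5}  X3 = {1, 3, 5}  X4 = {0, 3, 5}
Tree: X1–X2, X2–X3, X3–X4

Yes; width 2.

Checking the three conditions: (i) the bags cover all of {0, 1, 2, 3, 4, 5}; (ii) for each edge, some bag contains both endpoints; (iii) the bags containing any fixed vertex form a subtree. All hold, so the decomposition is valid with width 3 − 1 = 2.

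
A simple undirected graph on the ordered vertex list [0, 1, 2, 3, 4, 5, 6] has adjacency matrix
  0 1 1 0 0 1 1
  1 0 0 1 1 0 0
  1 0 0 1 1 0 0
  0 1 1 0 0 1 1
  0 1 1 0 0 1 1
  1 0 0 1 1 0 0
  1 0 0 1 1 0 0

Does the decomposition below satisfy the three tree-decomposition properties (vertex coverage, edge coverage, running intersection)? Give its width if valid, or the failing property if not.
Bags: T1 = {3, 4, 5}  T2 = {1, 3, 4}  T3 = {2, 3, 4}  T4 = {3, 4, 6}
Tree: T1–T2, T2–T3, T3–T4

No — vertex 0 appears in no bag.

A tree decomposition must satisfy three properties: every vertex lies in some bag; for every edge, both endpoints lie together in some bag; and for every vertex, the bags containing it form a connected subtree. Here vertex 0 appears in no bag, so the decomposition is invalid.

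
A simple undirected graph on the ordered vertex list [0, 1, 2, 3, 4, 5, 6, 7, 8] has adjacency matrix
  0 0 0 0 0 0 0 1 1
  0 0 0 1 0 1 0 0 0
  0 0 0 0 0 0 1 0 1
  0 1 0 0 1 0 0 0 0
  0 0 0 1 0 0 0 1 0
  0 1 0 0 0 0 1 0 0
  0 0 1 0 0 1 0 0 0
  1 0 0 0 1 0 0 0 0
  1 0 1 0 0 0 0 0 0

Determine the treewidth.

A width-2 tree decomposition is:
Bags: B1 = {2, 5, 6}  B2 = {2, 5, 8}  B3 = {0, 5, 8}  B4 = {0, 5, 7}  B5 = {4, 5, 7}  B6 = {3, 4, 5}  B7 = {1, 3, 5}
Tree: B1–B2, B2–B3, B3–B4, B4–B5, B5–B6, B6–B7
Every bag has size at most 3, so the width is 3 − 1 = 2 and tw(G) ≤ 2. The edges 5–6–2–8–0–7–4–3–1–5 form a cycle, so G is not a tree and its treewidth is at least 2. The upper and lower bounds meet at 2, so that is the treewidth.

2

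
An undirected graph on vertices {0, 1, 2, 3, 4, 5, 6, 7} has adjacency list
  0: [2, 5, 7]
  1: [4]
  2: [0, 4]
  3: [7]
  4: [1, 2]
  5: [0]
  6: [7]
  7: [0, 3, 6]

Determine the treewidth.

1

A width-1 tree decomposition is:
Bags: B1 = {0, 7}  B2 = {0, 2}  B3 = {6, 7}  B4 = {2, 4}  B5 = {0, 5}  B6 = {3, 7}  B7 = {1, 4}
Tree: B1–B2, B1–B3, B2–B4, B2–B5, B1–B6, B4–B7
The largest bag has 2 vertices, giving width 1; this decomposition certifies tw(G) ≤ 1. G has an edge, so its treewidth is at least 1. Therefore the treewidth is 1.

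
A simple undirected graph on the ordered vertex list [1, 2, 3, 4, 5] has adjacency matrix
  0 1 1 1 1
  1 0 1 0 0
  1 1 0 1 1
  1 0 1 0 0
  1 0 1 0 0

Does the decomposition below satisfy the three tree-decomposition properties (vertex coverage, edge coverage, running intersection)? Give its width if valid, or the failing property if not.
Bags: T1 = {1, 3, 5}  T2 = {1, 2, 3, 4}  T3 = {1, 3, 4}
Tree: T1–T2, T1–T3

No — bags containing vertex 4 are not connected in the tree.

A tree decomposition must satisfy three properties: every vertex lies in some bag; for every edge, both endpoints lie together in some bag; and for every vertex, the bags containing it form a connected subtree. Here bags containing vertex 4 are not connected in the tree, so the decomposition is invalid.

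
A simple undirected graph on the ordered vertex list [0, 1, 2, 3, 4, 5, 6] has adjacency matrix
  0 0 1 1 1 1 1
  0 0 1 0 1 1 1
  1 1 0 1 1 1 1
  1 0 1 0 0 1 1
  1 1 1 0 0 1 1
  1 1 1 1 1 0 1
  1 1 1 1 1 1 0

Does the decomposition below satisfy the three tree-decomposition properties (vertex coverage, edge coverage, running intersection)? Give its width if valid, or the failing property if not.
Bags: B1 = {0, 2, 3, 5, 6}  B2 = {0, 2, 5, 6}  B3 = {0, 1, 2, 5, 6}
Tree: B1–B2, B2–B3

A tree decomposition must satisfy three properties: every vertex lies in some bag; for every edge, both endpoints lie together in some bag; and for every vertex, the bags containing it form a connected subtree. Here vertex 4 appears in no bag, so the decomposition is invalid.

No — vertex 4 appears in no bag.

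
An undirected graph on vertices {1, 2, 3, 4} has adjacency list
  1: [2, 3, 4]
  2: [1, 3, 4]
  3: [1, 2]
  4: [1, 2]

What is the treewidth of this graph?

A width-2 tree decomposition is:
Bags: B1 = {1, 2, 3}  B2 = {1, 2, 4}
Tree: B1–B2
Each bag holds 3 vertices, so the decomposition has width 2, which upper-bounds the treewidth. For the lower bound, the 3 vertices {1, 2, 3} are pairwise adjacent, and any tree decomposition puts a clique entirely inside one bag — forcing width ≥ 2. Combining the bounds, tw(G) = 2.

2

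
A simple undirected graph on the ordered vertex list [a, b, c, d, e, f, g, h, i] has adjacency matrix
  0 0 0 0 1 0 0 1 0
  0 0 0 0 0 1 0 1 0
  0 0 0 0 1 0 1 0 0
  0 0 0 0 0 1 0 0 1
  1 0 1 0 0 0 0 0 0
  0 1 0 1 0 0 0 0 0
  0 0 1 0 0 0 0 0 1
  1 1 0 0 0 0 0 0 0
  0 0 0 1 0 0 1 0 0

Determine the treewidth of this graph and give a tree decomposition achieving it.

Treewidth 2.
One such decomposition:
Bags: B1 = {d, f, i}  B2 = {b, f, i}  B3 = {b, h, i}  B4 = {a, h, i}  B5 = {a, e, i}  B6 = {c, e, i}  B7 = {c, g, i}
Tree: B1–B2, B2–B3, B3–B4, B4–B5, B5–B6, B6–B7

The largest bag has 3 vertices, giving width 2; this decomposition certifies tw(G) ≤ 2. The edges i–d–f–b–h–a–e–c–g–i form a cycle, so G is not a tree and its treewidth is at least 2. Therefore the treewidth is 2.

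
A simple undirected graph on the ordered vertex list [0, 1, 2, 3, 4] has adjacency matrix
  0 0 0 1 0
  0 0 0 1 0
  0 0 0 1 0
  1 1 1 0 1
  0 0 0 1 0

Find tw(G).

1

A width-1 tree decomposition is:
Bags: B1 = {2, 3}  B2 = {3, 4}  B3 = {0, 3}  B4 = {1, 3}
Tree: B1–B2, B1–B3, B2–B4
Every bag has size at most 2, so the width is 2 − 1 = 1 and tw(G) ≤ 1. G has an edge, so its treewidth is at least 1. The upper and lower bounds meet at 1, so that is the treewidth.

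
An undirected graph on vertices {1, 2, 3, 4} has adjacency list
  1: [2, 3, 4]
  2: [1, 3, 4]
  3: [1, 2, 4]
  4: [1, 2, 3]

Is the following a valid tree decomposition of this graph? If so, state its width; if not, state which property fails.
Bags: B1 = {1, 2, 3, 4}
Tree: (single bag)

Checking the three conditions: (i) the bags cover all of {1, 2, 3, 4}; (ii) for each edge, some bag contains both endpoints; (iii) the bags containing any fixed vertex form a subtree. All hold, so the decomposition is valid with width 4 − 1 = 3.

Yes; width 3.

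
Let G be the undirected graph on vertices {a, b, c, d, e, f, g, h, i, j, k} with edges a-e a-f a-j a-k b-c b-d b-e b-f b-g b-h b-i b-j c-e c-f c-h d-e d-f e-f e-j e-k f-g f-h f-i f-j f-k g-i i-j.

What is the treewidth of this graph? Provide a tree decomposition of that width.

Treewidth 3.
One optimal decomposition is:
Bags: B1 = {b, e, f, j}  B2 = {b, c, e, f}  B3 = {b, f, i, j}  B4 = {b, f, g, i}  B5 = {a, e, f, j}  B6 = {b, c, f, h}  B7 = {a, e, f, k}  B8 = {b, d, e, f}
Tree: B1–B2, B1–B3, B3–B4, B1–B5, B2–B6, B5–B7, B1–B8

The largest bag has 4 vertices, giving width 3; this decomposition certifies tw(G) ≤ 3. Conversely, {a, e, f, j} is a clique of size 4, and the vertices of any clique must share a bag in every tree decomposition; so some bag has ≥ 4 vertices and tw(G) ≥ 3. Therefore the treewidth is 3.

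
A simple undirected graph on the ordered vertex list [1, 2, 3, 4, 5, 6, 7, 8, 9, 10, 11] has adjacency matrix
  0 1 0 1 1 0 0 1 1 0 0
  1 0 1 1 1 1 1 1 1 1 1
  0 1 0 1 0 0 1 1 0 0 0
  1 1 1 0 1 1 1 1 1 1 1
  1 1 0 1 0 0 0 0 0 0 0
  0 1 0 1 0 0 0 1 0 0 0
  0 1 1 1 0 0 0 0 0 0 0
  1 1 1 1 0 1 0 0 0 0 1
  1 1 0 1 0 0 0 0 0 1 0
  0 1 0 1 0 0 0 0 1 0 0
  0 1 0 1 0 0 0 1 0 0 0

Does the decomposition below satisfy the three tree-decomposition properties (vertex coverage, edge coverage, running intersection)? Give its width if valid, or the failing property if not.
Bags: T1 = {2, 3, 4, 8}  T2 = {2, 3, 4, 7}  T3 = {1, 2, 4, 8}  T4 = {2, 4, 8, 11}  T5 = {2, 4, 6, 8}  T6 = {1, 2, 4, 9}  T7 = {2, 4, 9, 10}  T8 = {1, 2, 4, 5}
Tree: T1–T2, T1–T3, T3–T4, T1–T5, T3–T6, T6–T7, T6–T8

Every vertex of G appears in some bag (union = {1, 2, 3, 4, 5, 6, 7, 8, 9, 10, 11}); every edge is covered by a bag; and for each vertex v the set of bags containing v is connected in the bag tree. The decomposition is therefore valid. The largest bag has 4 vertices, so the width is 3.

Yes; width 3.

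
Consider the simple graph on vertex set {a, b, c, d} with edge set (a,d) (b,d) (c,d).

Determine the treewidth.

1

A width-1 tree decomposition is:
Bags: B1 = {a, d}  B2 = {c, d}  B3 = {b, d}
Tree: B1–B2, B1–B3
The largest bag has 2 vertices, giving width 1; this decomposition certifies tw(G) ≤ 1. Since G has at least one edge (e.g. d–a), it is not an edgeless graph, so tw(G) ≥ 1. Therefore the treewidth is 1.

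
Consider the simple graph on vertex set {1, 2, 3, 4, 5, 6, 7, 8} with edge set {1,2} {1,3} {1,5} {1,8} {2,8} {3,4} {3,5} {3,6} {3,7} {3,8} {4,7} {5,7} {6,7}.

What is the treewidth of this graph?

2

A width-2 tree decomposition is:
Bags: B1 = {3, 5, 7}  B2 = {1, 3, 5}  B3 = {1, 3, 8}  B4 = {3, 6, 7}  B5 = {3, 4, 7}  B6 = {1, 2, 8}
Tree: B1–B2, B2–B3, B1–B4, B1–B5, B3–B6
Every bag has size at most 3, so the width is 3 − 1 = 2 and tw(G) ≤ 2. For the lower bound, the 3 vertices {1, 2, 8} are pairwise adjacent, and any tree decomposition puts a clique entirely inside one bag — forcing width ≥ 2. Hence tw(G) = 2 exactly.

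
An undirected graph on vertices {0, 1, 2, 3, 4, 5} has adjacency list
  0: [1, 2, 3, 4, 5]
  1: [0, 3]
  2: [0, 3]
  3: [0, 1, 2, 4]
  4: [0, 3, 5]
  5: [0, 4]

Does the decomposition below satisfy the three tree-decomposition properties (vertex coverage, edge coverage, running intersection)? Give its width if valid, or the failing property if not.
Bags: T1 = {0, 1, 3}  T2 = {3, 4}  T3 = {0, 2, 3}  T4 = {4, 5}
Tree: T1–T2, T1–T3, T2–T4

No — edge (0,4) lies in no bag.

A tree decomposition must satisfy three properties: every vertex lies in some bag; for every edge, both endpoints lie together in some bag; and for every vertex, the bags containing it form a connected subtree. Here edge (0,4) lies in no bag, so the decomposition is invalid.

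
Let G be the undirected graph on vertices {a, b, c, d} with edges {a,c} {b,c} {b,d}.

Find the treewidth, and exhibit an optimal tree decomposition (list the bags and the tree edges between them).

Every bag has size at most 2, so the width is 2 − 1 = 1 and tw(G) ≤ 1. Any graph with an edge has treewidth ≥ 1, and G has the edge a–c. Therefore the treewidth is 1.

Treewidth 1.
Bags: B1 = {a, c}  B2 = {b, c}  B3 = {b, d}
Tree: B1–B2, B2–B3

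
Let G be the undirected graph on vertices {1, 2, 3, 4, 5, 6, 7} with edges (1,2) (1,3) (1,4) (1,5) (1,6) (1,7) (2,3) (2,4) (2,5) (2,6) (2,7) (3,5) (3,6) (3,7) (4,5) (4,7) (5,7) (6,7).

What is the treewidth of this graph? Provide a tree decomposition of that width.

Treewidth 4.
One such decomposition:
Bags: B1 = {1, 2, 3, 5, 7}  B2 = {1, 2, 3, 6, 7}  B3 = {1, 2, 4, 5, 7}
Tree: B1–B2, B1–B3

The largest bag has 5 vertices, giving width 4; this decomposition certifies tw(G) ≤ 4. Conversely, {1, 2, 3, 5, 7} is a clique of size 5, and the vertices of any clique must share a bag in every tree decomposition; so some bag has ≥ 5 vertices and tw(G) ≥ 4. The upper and lower bounds meet at 4, so that is the treewidth.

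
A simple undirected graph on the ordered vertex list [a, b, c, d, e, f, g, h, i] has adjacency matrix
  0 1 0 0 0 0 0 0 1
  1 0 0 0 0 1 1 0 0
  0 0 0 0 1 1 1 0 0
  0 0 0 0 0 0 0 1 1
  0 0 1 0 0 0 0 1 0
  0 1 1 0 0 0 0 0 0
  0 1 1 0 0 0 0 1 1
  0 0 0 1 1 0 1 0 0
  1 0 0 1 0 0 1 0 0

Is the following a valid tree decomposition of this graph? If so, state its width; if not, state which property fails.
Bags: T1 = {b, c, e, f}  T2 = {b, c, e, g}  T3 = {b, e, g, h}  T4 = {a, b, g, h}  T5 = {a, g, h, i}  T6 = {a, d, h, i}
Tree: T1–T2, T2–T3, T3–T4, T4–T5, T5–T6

Every vertex of G appears in some bag (union = {a, b, c, d, e, f, g, h, i}); every edge is covered by a bag; and for each vertex v the set of bags containing v is connected in the bag tree. The decomposition is therefore valid. The largest bag has 4 vertices, so the width is 3.

Yes; width 3.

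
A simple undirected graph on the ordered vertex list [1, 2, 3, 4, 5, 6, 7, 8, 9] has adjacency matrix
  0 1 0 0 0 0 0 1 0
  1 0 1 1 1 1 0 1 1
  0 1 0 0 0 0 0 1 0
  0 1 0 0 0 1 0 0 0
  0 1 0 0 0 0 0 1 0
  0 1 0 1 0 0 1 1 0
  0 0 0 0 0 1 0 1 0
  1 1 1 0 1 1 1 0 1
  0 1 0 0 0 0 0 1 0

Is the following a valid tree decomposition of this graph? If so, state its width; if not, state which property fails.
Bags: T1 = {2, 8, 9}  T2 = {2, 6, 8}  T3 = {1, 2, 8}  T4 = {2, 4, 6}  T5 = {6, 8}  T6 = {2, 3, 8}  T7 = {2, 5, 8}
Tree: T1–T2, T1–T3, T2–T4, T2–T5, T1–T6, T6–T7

No — vertex 7 appears in no bag.

A tree decomposition must satisfy three properties: every vertex lies in some bag; for every edge, both endpoints lie together in some bag; and for every vertex, the bags containing it form a connected subtree. Here vertex 7 appears in no bag, so the decomposition is invalid.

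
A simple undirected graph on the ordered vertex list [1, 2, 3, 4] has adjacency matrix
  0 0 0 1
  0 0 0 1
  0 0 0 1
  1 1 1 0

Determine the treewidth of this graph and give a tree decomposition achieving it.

Every bag has size at most 2, so the width is 2 − 1 = 1 and tw(G) ≤ 1. Since G has at least one edge (e.g. 2–4), it is not an edgeless graph, so tw(G) ≥ 1. Combining the bounds, tw(G) = 1.

Treewidth 1.
One optimal decomposition is:
Bags: B1 = {2, 4}  B2 = {3, 4}  B3 = {1, 4}
Tree: B1–B2, B2–B3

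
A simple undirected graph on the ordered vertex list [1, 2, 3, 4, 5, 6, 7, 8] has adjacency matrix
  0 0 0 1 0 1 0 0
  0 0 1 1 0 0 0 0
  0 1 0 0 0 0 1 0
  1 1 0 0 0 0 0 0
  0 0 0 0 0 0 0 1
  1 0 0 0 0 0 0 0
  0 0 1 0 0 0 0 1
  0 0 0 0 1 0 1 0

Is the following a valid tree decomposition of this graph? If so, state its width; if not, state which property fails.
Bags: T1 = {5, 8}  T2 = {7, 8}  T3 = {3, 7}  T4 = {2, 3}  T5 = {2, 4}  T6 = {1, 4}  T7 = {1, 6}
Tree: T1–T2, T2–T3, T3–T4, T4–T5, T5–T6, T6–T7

Yes; width 1.

Vertex coverage: the bags together contain {1, 2, 3, 4, 5, 6, 7, 8}, the full vertex set. Edge coverage: each edge of G has both endpoints in at least one bag. Running intersection: for every vertex, the bags containing it form a connected subtree. All three properties hold, so this is a valid tree decomposition of width max|bag| − 1 = 1, and hence tw(G) ≤ 1.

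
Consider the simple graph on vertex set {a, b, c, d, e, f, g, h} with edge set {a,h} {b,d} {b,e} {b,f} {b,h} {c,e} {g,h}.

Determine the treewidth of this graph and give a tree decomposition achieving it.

Treewidth 1.
One such decomposition:
Bags: B1 = {b, h}  B2 = {b, d}  B3 = {g, h}  B4 = {b, e}  B5 = {c, e}  B6 = {b, f}  B7 = {a, h}
Tree: B1–B2, B1–B3, B1–B4, B4–B5, B2–B6, B3–B7

Every bag has size at most 2, so the width is 2 − 1 = 1 and tw(G) ≤ 1. G has an edge, so its treewidth is at least 1. Therefore the treewidth is 1.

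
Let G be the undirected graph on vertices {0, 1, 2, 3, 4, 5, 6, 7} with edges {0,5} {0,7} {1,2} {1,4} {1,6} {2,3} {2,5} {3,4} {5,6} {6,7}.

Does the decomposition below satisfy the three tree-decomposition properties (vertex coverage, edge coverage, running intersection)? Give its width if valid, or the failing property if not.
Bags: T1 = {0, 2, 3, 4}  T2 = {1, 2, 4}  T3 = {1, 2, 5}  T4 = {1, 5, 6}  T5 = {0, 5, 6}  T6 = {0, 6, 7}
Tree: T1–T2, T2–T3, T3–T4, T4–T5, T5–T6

A tree decomposition must satisfy three properties: every vertex lies in some bag; for every edge, both endpoints lie together in some bag; and for every vertex, the bags containing it form a connected subtree. Here bags containing vertex 0 are not connected in the tree, so the decomposition is invalid.

No — bags containing vertex 0 are not connected in the tree.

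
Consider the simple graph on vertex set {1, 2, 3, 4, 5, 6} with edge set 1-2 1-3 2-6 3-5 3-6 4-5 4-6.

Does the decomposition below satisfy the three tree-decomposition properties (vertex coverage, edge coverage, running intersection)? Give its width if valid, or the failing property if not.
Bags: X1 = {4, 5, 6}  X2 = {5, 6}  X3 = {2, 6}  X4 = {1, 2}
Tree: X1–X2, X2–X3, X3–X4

A tree decomposition must satisfy three properties: every vertex lies in some bag; for every edge, both endpoints lie together in some bag; and for every vertex, the bags containing it form a connected subtree. Here vertex 3 appears in no bag, so the decomposition is invalid.

No — vertex 3 appears in no bag.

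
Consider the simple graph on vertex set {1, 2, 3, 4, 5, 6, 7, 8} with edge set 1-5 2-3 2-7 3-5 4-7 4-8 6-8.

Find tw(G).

A width-1 tree decomposition is:
Bags: B1 = {6, 8}  B2 = {4, 8}  B3 = {4, 7}  B4 = {2, 7}  B5 = {2, 3}  B6 = {3, 5}  B7 = {1, 5}
Tree: B1–B2, B2–B3, B3–B4, B4–B5, B5–B6, B6–B7
Each bag holds 2 vertices, so the decomposition has width 1, which upper-bounds the treewidth. Since G has at least one edge (e.g. 6–8), it is not an edgeless graph, so tw(G) ≥ 1. Therefore the treewidth is 1.

1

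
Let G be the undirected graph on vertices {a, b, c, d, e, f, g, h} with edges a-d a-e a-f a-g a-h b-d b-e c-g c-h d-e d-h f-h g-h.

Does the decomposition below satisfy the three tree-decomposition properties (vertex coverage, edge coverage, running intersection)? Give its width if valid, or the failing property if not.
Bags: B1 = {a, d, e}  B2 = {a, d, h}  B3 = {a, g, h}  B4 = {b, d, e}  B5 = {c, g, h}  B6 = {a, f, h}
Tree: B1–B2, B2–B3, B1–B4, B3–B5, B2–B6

Yes; width 2.

Vertex coverage: the bags together contain {a, b, c, d, e, f, g, h}, the full vertex set. Edge coverage: each edge of G has both endpoints in at least one bag. Running intersection: for every vertex, the bags containing it form a connected subtree. All three properties hold, so this is a valid tree decomposition of width max|bag| − 1 = 2, and hence tw(G) ≤ 2.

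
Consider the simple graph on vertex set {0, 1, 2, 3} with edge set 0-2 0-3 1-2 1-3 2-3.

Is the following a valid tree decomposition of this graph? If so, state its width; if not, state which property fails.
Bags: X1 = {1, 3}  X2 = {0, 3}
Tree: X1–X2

No — vertex 2 appears in no bag.

A tree decomposition must satisfy three properties: every vertex lies in some bag; for every edge, both endpoints lie together in some bag; and for every vertex, the bags containing it form a connected subtree. Here vertex 2 appears in no bag, so the decomposition is invalid.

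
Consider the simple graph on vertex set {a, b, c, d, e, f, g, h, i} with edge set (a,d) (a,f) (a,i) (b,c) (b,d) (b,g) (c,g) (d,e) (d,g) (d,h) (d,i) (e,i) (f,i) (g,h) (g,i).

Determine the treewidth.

2

A width-2 tree decomposition is:
Bags: B1 = {d, g, i}  B2 = {a, d, i}  B3 = {a, f, i}  B4 = {b, d, g}  B5 = {b, c, g}  B6 = {d, g, h}  B7 = {d, e, i}
Tree: B1–B2, B2–B3, B1–B4, B4–B5, B4–B6, B1–B7
Each bag holds 3 vertices, so the decomposition has width 2, which upper-bounds the treewidth. On the other hand G contains the 3-clique {d, g, h}. A clique must lie in a single bag of any decomposition, so no decomposition can have width below 2. Therefore the treewidth is 2.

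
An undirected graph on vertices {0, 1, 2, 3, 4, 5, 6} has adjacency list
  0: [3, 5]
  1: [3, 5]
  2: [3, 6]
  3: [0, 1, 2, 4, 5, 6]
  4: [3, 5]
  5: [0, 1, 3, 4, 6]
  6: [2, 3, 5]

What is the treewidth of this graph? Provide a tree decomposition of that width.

The largest bag has 3 vertices, giving width 2; this decomposition certifies tw(G) ≤ 2. Conversely, {2, 3, 6} is a clique of size 3, and the vertices of any clique must share a bag in every tree decomposition; so some bag has ≥ 3 vertices and tw(G) ≥ 2. Therefore the treewidth is 2.

Treewidth 2.
Bags: B1 = {1, 3, 5}  B2 = {0, 3, 5}  B3 = {3, 4, 5}  B4 = {3, 5, 6}  B5 = {2, 3, 6}
Tree: B1–B2, B1–B3, B2–B4, B4–B5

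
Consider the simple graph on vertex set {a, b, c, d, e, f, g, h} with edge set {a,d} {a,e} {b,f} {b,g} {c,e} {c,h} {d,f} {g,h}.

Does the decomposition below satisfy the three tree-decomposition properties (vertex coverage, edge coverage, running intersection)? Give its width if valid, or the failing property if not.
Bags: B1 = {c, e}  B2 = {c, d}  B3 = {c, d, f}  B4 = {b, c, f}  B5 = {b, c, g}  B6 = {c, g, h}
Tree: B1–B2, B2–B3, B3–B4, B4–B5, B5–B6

No — vertex a appears in no bag.

A tree decomposition must satisfy three properties: every vertex lies in some bag; for every edge, both endpoints lie together in some bag; and for every vertex, the bags containing it form a connected subtree. Here vertex a appears in no bag, so the decomposition is invalid.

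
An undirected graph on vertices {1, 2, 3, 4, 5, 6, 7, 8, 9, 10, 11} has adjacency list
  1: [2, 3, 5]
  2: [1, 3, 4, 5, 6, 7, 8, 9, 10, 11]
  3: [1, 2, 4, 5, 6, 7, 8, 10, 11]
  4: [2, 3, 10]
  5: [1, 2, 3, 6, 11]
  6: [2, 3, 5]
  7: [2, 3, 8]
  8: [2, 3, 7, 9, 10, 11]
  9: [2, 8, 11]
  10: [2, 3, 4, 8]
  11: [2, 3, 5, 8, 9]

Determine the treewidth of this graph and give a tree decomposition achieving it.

Every bag has size at most 4, so the width is 4 − 1 = 3 and tw(G) ≤ 3. On the other hand G contains the 4-clique {2, 8, 9, 11}. A clique must lie in a single bag of any decomposition, so no decomposition can have width below 3. Hence tw(G) = 3 exactly.

Treewidth 3.
One optimal decomposition is:
Bags: B1 = {2, 3, 8, 11}  B2 = {2, 3, 7, 8}  B3 = {2, 3, 8, 10}  B4 = {2, 3, 5, 11}  B5 = {2, 3, 5, 6}  B6 = {1, 2, 3, 5}  B7 = {2, 3, 4, 10}  B8 = {2, 8, 9, 11}
Tree: B1–B2, B1–B3, B1–B4, B4–B5, B5–B6, B3–B7, B1–B8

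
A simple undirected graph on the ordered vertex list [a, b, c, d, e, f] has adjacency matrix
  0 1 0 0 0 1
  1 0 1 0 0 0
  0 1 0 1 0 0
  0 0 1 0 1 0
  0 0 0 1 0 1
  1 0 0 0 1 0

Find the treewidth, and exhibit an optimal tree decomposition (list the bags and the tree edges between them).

Treewidth 2.
Bags: B1 = {a, b, f}  B2 = {b, e, f}  B3 = {b, d, e}  B4 = {b, c, d}
Tree: B1–B2, B2–B3, B3–B4

The largest bag has 3 vertices, giving width 2; this decomposition certifies tw(G) ≤ 2. For the lower bound, G contains the cycle b–a–f–e–d–c–b, so G is not a forest; only forests have treewidth ≤ 1, hence tw(G) ≥ 2. Combining the bounds, tw(G) = 2.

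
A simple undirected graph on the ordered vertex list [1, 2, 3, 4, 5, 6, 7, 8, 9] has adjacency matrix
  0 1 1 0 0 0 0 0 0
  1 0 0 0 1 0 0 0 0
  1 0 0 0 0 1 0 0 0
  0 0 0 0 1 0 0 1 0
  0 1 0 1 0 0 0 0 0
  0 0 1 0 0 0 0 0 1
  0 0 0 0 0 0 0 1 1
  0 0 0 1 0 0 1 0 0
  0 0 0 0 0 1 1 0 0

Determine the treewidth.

A width-2 tree decomposition is:
Bags: B1 = {1, 2, 3}  B2 = {2, 3, 6}  B3 = {2, 6, 9}  B4 = {2, 7, 9}  B5 = {2, 7, 8}  B6 = {2, 4, 8}  B7 = {2, 4, 5}
Tree: B1–B2, B2–B3, B3–B4, B4–B5, B5–B6, B6–B7
Each bag holds 3 vertices, so the decomposition has width 2, which upper-bounds the treewidth. For the lower bound, G contains the cycle 2–1–3–6–9–7–8–4–5–2, so G is not a forest; only forests have treewidth ≤ 1, hence tw(G) ≥ 2. Hence tw(G) = 2 exactly.

2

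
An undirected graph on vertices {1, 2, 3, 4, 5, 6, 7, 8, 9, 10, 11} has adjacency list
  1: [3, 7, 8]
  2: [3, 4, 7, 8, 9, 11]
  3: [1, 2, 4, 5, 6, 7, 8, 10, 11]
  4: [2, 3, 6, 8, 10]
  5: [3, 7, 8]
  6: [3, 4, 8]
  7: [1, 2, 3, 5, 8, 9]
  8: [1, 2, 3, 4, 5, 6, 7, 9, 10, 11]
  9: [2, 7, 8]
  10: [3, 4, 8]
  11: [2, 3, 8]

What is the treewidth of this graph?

A width-3 tree decomposition is:
Bags: B1 = {2, 3, 7, 8}  B2 = {2, 7, 8, 9}  B3 = {2, 3, 8, 11}  B4 = {2, 3, 4, 8}  B5 = {3, 5, 7, 8}  B6 = {1, 3, 7, 8}  B7 = {3, 4, 6, 8}  B8 = {3, 4, 8, 10}
Tree: B1–B2, B1–B3, B3–B4, B1–B5, B5–B6, B4–B7, B4–B8
Each bag holds 4 vertices, so the decomposition has width 3, which upper-bounds the treewidth. Conversely, {2, 7, 8, 9} is a clique of size 4, and the vertices of any clique must share a bag in every tree decomposition; so some bag has ≥ 4 vertices and tw(G) ≥ 3. Therefore the treewidth is 3.

3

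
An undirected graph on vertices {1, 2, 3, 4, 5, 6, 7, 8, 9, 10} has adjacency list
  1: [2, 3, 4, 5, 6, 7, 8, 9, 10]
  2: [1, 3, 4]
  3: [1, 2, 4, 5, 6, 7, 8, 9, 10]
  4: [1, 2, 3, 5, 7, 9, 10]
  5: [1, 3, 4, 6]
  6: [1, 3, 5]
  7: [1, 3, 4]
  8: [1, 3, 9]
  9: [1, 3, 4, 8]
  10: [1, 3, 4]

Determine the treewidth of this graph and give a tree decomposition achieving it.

Treewidth 3.
One optimal decomposition is:
Bags: B1 = {1, 2, 3, 4}  B2 = {1, 3, 4, 5}  B3 = {1, 3, 4, 9}  B4 = {1, 3, 4, 10}  B5 = {1, 3, 8, 9}  B6 = {1, 3, 4, 7}  B7 = {1, 3, 5, 6}
Tree: B1–B2, B1–B3, B1–B4, B3–B5, B1–B6, B2–B7

Each bag holds 4 vertices, so the decomposition has width 3, which upper-bounds the treewidth. For the lower bound, the 4 vertices {1, 3, 8, 9} are pairwise adjacent, and any tree decomposition puts a clique entirely inside one bag — forcing width ≥ 3. The upper and lower bounds meet at 3, so that is the treewidth.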